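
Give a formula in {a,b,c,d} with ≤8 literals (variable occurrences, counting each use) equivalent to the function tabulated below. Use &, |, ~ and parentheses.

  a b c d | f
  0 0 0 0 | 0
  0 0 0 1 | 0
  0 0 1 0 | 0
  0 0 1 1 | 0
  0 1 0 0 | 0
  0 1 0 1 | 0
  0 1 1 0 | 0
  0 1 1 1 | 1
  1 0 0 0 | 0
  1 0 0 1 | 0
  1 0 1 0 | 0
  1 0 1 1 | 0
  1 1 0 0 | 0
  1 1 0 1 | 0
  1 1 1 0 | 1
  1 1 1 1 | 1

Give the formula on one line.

((b & ((a | ~b) | d)) & (b & c))

  ~b = 1111000011110000
  (a | ~b) = 1111000011111111
  ((a | ~b) | d) = 1111010111111111
  (b & ((a | ~b) | d)) = 0000010100001111
  (b & c) = 0000001100000011
  ((b & ((a | ~b) | d)) & (b & c)) = 0000000100000011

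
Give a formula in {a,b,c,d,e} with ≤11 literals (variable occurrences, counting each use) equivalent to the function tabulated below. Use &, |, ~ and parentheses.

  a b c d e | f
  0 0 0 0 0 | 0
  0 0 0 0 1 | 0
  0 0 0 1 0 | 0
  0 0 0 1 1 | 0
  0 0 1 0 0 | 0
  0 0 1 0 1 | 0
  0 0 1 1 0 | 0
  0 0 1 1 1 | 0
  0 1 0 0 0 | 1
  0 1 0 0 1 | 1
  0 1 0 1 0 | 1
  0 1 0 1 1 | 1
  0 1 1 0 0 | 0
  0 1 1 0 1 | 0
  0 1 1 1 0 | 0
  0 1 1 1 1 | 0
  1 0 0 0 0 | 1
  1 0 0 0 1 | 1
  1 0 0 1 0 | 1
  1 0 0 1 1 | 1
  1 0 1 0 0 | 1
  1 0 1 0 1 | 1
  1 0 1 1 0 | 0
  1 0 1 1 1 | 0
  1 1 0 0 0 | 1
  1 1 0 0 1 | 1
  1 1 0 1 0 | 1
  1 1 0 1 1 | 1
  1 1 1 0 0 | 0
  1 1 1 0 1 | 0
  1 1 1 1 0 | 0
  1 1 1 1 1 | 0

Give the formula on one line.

((~c | ((~b & a) & ~d)) & (a | ((b & ~a) | c)))

  ~c = 11110000111100001111000011110000
  ~b = 11111111000000001111111100000000
  (~b & a) = 00000000000000001111111100000000
  ~d = 11001100110011001100110011001100
  ((~b & a) & ~d) = 00000000000000001100110000000000
  (~c | ((~b & a) & ~d)) = 11110000111100001111110011110000
  ~a = 11111111111111110000000000000000
  (b & ~a) = 00000000111111110000000000000000
  ((b & ~a) | c) = 00001111111111110000111100001111
  (a | ((b & ~a) | c)) = 00001111111111111111111111111111
  ((~c | ((~b & a) & ~d)) & (a | ((b & ~a) | c))) = 00000000111100001111110011110000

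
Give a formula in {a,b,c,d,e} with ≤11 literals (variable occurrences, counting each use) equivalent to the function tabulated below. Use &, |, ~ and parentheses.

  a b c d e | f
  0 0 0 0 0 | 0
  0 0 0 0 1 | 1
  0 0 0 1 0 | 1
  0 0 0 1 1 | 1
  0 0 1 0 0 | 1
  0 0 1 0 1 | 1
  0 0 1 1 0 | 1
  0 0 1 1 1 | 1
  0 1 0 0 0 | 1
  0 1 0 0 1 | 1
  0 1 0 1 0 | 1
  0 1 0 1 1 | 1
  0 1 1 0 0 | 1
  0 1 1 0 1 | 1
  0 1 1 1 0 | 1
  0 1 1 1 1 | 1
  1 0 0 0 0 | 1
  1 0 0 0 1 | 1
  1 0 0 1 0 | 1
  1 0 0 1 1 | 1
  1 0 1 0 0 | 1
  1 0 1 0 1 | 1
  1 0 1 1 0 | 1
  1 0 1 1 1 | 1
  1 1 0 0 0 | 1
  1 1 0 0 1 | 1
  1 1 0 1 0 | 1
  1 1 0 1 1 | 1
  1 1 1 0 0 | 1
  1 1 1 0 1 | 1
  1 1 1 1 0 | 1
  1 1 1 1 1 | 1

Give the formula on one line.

  ~c = 11110000111100001111000011110000
  (c | b) = 00001111111111110000111111111111
  ((c | b) | e) = 01011111111111110101111111111111
  (~c & ((c | b) | e)) = 01010000111100000101000011110000
  (b | d) = 00110011111111110011001111111111
  ((~c & ((c | b) | e)) | (b | d)) = 01110011111111110111001111111111
  (((~c & ((c | b) | e)) | (b | d)) | a) = 01110011111111111111111111111111
  (c | e) = 01011111010111110101111101011111
  ((((~c & ((c | b) | e)) | (b | d)) | a) | (c | e)) = 01111111111111111111111111111111

((((~c & ((c | b) | e)) | (b | d)) | a) | (c | e))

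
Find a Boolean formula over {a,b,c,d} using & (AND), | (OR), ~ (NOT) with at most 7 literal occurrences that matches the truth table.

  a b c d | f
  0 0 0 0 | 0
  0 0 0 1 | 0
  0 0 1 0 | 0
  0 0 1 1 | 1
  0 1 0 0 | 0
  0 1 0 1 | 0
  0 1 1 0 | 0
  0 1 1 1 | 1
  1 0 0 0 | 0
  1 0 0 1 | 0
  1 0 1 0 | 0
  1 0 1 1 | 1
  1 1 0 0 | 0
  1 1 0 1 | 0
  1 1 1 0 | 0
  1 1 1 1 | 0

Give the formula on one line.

  (d & c) = 0001000100010001
  ~b = 1111000011110000
  ~a = 1111111100000000
  (~b | ~a) = 1111111111110000
  ((d & c) & (~b | ~a)) = 0001000100010000

((d & c) & (~b | ~a))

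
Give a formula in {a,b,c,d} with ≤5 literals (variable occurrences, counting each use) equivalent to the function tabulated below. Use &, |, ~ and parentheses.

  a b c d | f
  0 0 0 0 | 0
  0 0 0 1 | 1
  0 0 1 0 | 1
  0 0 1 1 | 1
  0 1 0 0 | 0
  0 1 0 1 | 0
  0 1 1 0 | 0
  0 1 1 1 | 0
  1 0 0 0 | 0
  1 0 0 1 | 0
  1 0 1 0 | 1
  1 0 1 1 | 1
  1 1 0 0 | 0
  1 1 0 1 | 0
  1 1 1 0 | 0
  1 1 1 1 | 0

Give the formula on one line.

  ~c = 1100110011001100
  ~a = 1111111100000000
  (d & ~a) = 0101010100000000
  (~c & (d & ~a)) = 0100010000000000
  (c | (~c & (d & ~a))) = 0111011100110011
  ~b = 1111000011110000
  ((c | (~c & (d & ~a))) & ~b) = 0111000000110000

((c | (~c & (d & ~a))) & ~b)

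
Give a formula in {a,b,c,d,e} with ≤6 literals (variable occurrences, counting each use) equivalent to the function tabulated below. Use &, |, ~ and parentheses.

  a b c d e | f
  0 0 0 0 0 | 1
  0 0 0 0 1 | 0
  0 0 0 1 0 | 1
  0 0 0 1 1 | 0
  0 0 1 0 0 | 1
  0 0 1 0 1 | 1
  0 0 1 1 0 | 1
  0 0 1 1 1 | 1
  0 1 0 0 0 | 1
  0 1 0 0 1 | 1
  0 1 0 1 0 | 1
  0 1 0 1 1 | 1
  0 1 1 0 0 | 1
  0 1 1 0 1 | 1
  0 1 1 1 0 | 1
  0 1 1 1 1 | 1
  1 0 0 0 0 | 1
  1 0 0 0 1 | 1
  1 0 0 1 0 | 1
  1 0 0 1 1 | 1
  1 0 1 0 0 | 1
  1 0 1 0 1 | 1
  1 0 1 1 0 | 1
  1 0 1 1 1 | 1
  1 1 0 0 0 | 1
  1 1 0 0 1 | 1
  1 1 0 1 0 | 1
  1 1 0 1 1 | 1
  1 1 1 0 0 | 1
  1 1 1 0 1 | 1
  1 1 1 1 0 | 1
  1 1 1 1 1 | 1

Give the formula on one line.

(b | ((c | ~e) | a))

  ~e = 10101010101010101010101010101010
  (c | ~e) = 10101111101011111010111110101111
  ((c | ~e) | a) = 10101111101011111111111111111111
  (b | ((c | ~e) | a)) = 10101111111111111111111111111111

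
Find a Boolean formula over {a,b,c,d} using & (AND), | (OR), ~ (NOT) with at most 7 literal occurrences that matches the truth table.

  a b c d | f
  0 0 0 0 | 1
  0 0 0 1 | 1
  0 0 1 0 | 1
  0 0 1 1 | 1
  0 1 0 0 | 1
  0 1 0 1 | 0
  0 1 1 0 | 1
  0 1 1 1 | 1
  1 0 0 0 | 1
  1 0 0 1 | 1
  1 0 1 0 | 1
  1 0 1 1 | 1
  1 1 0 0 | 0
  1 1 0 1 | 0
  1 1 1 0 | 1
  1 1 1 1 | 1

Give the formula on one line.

  ~d = 1010101010101010
  ~a = 1111111100000000
  (~d & ~a) = 1010101000000000
  ((~d & ~a) | c) = 1011101100110011
  ~b = 1111000011110000
  (c | ~b) = 1111001111110011
  (((~d & ~a) | c) | (c | ~b)) = 1111101111110011

(((~d & ~a) | c) | (c | ~b))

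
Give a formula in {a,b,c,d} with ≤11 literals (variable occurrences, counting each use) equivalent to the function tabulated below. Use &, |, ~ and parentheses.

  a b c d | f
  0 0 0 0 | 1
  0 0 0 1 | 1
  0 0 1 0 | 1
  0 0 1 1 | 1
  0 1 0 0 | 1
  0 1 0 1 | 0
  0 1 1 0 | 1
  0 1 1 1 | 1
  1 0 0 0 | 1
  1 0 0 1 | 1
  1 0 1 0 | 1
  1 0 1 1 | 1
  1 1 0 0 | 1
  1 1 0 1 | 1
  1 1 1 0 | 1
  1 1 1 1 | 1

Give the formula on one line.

  ~d = 1010101010101010
  ~b = 1111000011110000
  (~d | ~b) = 1111101011111010
  (b & a) = 0000000000001111
  ((b & a) | ~d) = 1010101010101111
  (((b & a) | ~d) | c) = 1011101110111111
  (c | b) = 0011111100111111
  ((((b & a) | ~d) | c) & (c | b)) = 0011101100111111
  ((~d | ~b) | ((((b & a) | ~d) | c) & (c | b))) = 1111101111111111

((~d | ~b) | ((((b & a) | ~d) | c) & (c | b)))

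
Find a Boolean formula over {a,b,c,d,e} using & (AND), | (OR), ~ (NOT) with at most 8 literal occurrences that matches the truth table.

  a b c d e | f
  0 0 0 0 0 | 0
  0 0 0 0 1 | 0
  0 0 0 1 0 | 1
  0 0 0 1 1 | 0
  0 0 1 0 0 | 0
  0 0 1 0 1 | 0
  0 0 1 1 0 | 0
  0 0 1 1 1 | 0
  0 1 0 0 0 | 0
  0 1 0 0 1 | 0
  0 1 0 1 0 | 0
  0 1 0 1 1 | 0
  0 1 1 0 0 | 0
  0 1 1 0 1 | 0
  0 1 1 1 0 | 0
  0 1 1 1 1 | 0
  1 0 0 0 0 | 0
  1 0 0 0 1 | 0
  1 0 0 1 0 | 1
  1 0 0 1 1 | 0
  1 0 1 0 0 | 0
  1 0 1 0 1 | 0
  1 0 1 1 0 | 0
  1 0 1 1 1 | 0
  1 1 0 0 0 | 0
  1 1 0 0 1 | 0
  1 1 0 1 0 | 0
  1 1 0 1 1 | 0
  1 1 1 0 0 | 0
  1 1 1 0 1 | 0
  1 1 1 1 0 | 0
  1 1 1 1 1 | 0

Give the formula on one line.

  ~e = 10101010101010101010101010101010
  ~b = 11111111000000001111111100000000
  ~c = 11110000111100001111000011110000
  (~b & ~c) = 11110000000000001111000000000000
  (~e & (~b & ~c)) = 10100000000000001010000000000000
  (d | e) = 01110111011101110111011101110111
  ((d | e) & ~e) = 00100010001000100010001000100010
  ((~e & (~b & ~c)) & ((d | e) & ~e)) = 00100000000000000010000000000000

((~e & (~b & ~c)) & ((d | e) & ~e))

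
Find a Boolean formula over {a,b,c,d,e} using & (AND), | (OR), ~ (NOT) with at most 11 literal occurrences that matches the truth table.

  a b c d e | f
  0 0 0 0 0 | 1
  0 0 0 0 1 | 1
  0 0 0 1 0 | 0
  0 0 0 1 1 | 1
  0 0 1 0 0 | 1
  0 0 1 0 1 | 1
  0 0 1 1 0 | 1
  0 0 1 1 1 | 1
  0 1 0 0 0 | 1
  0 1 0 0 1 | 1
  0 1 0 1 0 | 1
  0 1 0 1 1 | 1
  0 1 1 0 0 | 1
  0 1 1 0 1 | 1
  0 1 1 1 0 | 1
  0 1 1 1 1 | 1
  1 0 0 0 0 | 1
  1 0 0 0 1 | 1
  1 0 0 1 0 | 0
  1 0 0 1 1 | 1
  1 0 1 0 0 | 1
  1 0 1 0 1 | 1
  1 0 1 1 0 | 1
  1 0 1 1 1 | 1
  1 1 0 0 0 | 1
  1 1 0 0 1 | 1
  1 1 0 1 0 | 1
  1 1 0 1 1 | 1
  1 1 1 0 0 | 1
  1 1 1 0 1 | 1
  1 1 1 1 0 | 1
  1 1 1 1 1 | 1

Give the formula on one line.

  ~c = 11110000111100001111000011110000
  (~c & e) = 01010000010100000101000001010000
  (c | (~c & e)) = 01011111010111110101111101011111
  (d | b) = 00110011111111110011001111111111
  ((c | (~c & e)) & (d | b)) = 00010011010111110001001101011111
  (((c | (~c & e)) & (d | b)) | b) = 00010011111111110001001111111111
  ~d = 11001100110011001100110011001100
  (~d | b) = 11001100111111111100110011111111
  (e | (~d | b)) = 11011101111111111101110111111111
  ((((c | (~c & e)) & (d | b)) | b) | (e | (~d | b))) = 11011111111111111101111111111111

((((c | (~c & e)) & (d | b)) | b) | (e | (~d | b)))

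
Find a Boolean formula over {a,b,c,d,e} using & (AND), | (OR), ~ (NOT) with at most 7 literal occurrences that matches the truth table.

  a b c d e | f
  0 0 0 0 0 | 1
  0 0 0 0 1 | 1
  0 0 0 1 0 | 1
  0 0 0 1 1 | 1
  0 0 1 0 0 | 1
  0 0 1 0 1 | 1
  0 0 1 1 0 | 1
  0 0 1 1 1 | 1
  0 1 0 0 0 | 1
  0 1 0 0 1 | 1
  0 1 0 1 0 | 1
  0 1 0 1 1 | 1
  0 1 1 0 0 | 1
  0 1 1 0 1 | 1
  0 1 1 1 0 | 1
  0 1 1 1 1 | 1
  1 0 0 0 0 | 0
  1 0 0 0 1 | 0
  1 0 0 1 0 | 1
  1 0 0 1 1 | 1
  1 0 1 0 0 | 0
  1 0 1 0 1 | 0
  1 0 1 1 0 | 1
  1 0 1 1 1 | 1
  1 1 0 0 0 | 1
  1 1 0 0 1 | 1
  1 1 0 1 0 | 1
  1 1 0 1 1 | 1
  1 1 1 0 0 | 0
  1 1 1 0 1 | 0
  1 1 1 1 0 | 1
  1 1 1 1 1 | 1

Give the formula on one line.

(((a & ~c) & b) | (~a | d))

  ~c = 11110000111100001111000011110000
  (a & ~c) = 00000000000000001111000011110000
  ((a & ~c) & b) = 00000000000000000000000011110000
  ~a = 11111111111111110000000000000000
  (~a | d) = 11111111111111110011001100110011
  (((a & ~c) & b) | (~a | d)) = 11111111111111110011001111110011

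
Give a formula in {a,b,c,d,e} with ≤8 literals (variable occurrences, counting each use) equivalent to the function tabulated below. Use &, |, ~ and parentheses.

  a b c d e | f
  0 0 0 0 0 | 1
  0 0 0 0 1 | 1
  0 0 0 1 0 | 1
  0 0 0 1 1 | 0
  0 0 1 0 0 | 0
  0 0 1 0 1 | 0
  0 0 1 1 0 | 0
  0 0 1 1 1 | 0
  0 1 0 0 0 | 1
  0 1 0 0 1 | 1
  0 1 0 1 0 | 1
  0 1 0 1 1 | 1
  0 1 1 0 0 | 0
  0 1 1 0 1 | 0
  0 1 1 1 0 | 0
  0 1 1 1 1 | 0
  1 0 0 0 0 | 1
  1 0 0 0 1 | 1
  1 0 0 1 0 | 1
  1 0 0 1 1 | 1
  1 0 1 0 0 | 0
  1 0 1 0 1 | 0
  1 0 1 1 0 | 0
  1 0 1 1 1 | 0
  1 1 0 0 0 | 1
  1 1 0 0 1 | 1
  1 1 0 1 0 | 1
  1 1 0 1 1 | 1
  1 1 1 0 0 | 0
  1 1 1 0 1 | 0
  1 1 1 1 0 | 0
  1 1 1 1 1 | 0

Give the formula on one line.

((~c & b) | ((~c & (~e | (d & a))) | (~d & ~c)))

  ~c = 11110000111100001111000011110000
  (~c & b) = 00000000111100000000000011110000
  ~e = 10101010101010101010101010101010
  (d & a) = 00000000000000000011001100110011
  (~e | (d & a)) = 10101010101010101011101110111011
  (~c & (~e | (d & a))) = 10100000101000001011000010110000
  ~d = 11001100110011001100110011001100
  (~d & ~c) = 11000000110000001100000011000000
  ((~c & (~e | (d & a))) | (~d & ~c)) = 11100000111000001111000011110000
  ((~c & b) | ((~c & (~e | (d & a))) | (~d & ~c))) = 11100000111100001111000011110000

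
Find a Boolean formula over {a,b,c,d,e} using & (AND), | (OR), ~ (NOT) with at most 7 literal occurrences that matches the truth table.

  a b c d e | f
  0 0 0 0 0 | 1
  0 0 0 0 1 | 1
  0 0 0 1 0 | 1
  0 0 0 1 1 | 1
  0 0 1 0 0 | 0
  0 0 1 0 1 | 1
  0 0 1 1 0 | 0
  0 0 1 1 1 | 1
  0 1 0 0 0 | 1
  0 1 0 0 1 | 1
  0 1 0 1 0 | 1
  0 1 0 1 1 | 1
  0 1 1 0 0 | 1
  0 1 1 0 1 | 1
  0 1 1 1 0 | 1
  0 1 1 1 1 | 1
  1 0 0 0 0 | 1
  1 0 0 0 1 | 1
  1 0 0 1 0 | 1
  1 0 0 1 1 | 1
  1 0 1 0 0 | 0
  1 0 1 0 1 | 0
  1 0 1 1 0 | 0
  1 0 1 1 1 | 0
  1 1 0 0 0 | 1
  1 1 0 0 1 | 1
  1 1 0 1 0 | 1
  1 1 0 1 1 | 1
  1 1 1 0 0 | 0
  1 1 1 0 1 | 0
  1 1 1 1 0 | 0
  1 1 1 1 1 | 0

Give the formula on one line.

  ~c = 11110000111100001111000011110000
  ~a = 11111111111111110000000000000000
  (e & ~a) = 01010101010101010000000000000000
  ((e & ~a) | b) = 01010101111111110000000011111111
  ~b = 11111111000000001111111100000000
  (~b | ~a) = 11111111111111111111111100000000
  (((e & ~a) | b) & (~b | ~a)) = 01010101111111110000000000000000
  (~c | (((e & ~a) | b) & (~b | ~a))) = 11110101111111111111000011110000

(~c | (((e & ~a) | b) & (~b | ~a)))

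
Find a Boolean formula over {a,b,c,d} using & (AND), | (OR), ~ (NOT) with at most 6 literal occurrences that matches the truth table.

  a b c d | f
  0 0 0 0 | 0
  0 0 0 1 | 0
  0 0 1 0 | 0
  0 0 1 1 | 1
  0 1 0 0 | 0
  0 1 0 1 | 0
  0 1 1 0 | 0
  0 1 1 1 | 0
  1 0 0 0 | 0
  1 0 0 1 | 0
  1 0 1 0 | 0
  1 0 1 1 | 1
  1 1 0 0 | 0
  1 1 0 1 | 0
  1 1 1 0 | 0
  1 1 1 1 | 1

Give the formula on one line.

  ~b = 1111000011110000
  (~b | a) = 1111000011111111
  (d & (~b | a)) = 0101000001010101
  (~b | d) = 1111010111110101
  ((~b | d) & c) = 0011000100110001
  ((d & (~b | a)) & ((~b | d) & c)) = 0001000000010001

((d & (~b | a)) & ((~b | d) & c))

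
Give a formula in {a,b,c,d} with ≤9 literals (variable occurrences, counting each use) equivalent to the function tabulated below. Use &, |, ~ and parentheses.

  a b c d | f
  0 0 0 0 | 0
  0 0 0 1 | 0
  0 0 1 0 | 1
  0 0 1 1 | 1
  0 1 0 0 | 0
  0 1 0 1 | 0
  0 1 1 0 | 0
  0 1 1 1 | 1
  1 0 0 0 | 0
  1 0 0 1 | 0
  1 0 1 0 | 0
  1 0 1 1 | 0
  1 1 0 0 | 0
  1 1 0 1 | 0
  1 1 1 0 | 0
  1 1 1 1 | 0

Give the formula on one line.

((a | c) & ((~a & ~b) | (~a & d)))

  (a | c) = 0011001111111111
  ~a = 1111111100000000
  ~b = 1111000011110000
  (~a & ~b) = 1111000000000000
  (~a & d) = 0101010100000000
  ((~a & ~b) | (~a & d)) = 1111010100000000
  ((a | c) & ((~a & ~b) | (~a & d))) = 0011000100000000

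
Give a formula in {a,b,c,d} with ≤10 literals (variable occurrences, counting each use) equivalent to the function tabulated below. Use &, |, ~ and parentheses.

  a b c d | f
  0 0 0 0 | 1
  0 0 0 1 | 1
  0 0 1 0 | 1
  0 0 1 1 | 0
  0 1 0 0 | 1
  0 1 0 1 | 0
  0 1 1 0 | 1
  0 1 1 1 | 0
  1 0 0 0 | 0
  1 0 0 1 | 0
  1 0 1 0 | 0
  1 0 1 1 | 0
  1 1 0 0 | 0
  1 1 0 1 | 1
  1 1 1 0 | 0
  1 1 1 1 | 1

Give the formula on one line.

((~a & (((d & ~b) & ~c) | ~d)) | ((a & b) & (d | ~a)))

  ~a = 1111111100000000
  ~b = 1111000011110000
  (d & ~b) = 0101000001010000
  ~c = 1100110011001100
  ((d & ~b) & ~c) = 0100000001000000
  ~d = 1010101010101010
  (((d & ~b) & ~c) | ~d) = 1110101011101010
  (~a & (((d & ~b) & ~c) | ~d)) = 1110101000000000
  (a & b) = 0000000000001111
  (d | ~a) = 1111111101010101
  ((a & b) & (d | ~a)) = 0000000000000101
  ((~a & (((d & ~b) & ~c) | ~d)) | ((a & b) & (d | ~a))) = 1110101000000101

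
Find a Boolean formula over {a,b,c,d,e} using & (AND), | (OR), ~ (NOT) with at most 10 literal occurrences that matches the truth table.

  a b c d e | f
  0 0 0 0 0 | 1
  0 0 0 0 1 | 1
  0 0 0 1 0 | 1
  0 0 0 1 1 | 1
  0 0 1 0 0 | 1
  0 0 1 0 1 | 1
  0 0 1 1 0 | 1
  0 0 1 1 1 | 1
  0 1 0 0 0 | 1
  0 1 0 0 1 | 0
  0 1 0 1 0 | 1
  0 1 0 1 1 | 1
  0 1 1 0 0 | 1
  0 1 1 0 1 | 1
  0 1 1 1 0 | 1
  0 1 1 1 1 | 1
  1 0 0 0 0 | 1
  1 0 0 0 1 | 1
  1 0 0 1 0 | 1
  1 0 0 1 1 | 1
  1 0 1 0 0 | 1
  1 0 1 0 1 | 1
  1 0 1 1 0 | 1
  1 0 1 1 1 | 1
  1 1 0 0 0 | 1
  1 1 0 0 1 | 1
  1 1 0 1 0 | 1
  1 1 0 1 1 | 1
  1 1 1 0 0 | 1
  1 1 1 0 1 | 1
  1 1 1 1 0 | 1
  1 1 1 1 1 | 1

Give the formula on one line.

  ~e = 10101010101010101010101010101010
  (d | ~e) = 10111011101110111011101110111011
  (b & (d | ~e)) = 00000000101110110000000010111011
  (a | ~e) = 10101010101010101111111111111111
  ((b & (d | ~e)) | (a | ~e)) = 10101010101110111111111111111111
  (~e | c) = 10101111101011111010111110101111
  ~b = 11111111000000001111111100000000
  (~e | ~b) = 11111111101010101111111110101010
  ((~e | c) | (~e | ~b)) = 11111111101011111111111110101111
  (((b & (d | ~e)) | (a | ~e)) | ((~e | c) | (~e | ~b))) = 11111111101111111111111111111111

(((b & (d | ~e)) | (a | ~e)) | ((~e | c) | (~e | ~b)))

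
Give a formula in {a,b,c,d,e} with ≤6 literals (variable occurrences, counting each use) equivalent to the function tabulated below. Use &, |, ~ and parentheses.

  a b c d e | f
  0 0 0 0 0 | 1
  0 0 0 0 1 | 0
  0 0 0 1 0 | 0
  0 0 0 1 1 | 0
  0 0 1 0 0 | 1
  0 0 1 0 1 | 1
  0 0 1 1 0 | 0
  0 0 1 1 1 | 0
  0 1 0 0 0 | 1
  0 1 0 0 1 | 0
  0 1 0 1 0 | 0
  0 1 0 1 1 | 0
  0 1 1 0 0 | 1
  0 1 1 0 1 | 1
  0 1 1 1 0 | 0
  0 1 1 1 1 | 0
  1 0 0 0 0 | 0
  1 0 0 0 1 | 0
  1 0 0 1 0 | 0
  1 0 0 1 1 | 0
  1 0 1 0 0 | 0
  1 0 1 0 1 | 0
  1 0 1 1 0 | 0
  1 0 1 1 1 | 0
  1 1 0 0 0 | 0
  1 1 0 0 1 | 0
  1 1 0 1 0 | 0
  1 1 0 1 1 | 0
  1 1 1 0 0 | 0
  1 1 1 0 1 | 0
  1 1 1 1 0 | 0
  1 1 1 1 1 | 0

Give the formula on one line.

(((c | ~e) & ~d) & ~a)

  ~e = 10101010101010101010101010101010
  (c | ~e) = 10101111101011111010111110101111
  ~d = 11001100110011001100110011001100
  ((c | ~e) & ~d) = 10001100100011001000110010001100
  ~a = 11111111111111110000000000000000
  (((c | ~e) & ~d) & ~a) = 10001100100011000000000000000000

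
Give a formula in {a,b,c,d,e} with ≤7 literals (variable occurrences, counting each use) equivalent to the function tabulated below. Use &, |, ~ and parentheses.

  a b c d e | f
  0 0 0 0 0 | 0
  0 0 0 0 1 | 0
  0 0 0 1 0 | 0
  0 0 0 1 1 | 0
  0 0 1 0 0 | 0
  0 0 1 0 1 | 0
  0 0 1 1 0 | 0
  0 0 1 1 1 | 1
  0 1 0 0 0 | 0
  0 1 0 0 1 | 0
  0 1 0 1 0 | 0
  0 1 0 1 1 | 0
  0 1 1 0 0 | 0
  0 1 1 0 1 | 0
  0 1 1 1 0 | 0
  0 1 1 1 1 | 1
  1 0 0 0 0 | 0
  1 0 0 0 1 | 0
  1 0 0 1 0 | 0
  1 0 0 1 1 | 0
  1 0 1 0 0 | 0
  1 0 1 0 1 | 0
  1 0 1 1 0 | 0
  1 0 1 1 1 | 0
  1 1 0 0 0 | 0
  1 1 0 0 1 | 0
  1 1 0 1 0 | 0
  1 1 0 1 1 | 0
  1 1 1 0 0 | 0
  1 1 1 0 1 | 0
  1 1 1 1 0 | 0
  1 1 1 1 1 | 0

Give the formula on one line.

  ~a = 11111111111111110000000000000000
  (d & ~a) = 00110011001100110000000000000000
  ((d & ~a) & e) = 00010001000100010000000000000000
  (c & ((d & ~a) & e)) = 00000001000000010000000000000000

(c & ((d & ~a) & e))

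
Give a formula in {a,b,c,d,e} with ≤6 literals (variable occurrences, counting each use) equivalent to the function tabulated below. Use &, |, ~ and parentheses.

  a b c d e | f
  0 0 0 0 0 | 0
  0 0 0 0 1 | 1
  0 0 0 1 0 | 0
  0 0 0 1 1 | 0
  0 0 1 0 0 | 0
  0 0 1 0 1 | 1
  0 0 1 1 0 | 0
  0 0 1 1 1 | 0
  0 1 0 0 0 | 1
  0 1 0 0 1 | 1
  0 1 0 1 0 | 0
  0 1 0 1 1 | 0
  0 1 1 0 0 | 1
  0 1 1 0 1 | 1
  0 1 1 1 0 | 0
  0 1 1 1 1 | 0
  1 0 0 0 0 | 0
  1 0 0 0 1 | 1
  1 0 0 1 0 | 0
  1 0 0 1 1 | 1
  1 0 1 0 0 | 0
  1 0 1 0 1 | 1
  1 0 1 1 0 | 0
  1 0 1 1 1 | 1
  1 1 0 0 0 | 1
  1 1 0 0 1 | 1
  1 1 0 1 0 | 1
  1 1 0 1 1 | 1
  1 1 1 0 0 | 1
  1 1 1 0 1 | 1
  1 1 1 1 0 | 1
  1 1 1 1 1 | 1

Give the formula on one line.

((e | b) & (~d | a))

  (e | b) = 01010101111111110101010111111111
  ~d = 11001100110011001100110011001100
  (~d | a) = 11001100110011001111111111111111
  ((e | b) & (~d | a)) = 01000100110011000101010111111111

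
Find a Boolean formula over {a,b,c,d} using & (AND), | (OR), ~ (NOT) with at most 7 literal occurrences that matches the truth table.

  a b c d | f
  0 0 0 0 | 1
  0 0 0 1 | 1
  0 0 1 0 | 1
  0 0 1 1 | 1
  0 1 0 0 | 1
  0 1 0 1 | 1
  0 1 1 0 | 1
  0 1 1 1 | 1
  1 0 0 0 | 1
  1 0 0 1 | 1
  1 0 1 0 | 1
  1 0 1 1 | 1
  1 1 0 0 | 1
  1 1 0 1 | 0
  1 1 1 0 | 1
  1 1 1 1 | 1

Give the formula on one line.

((~a | ~d) | (c | ~b))

  ~a = 1111111100000000
  ~d = 1010101010101010
  (~a | ~d) = 1111111110101010
  ~b = 1111000011110000
  (c | ~b) = 1111001111110011
  ((~a | ~d) | (c | ~b)) = 1111111111111011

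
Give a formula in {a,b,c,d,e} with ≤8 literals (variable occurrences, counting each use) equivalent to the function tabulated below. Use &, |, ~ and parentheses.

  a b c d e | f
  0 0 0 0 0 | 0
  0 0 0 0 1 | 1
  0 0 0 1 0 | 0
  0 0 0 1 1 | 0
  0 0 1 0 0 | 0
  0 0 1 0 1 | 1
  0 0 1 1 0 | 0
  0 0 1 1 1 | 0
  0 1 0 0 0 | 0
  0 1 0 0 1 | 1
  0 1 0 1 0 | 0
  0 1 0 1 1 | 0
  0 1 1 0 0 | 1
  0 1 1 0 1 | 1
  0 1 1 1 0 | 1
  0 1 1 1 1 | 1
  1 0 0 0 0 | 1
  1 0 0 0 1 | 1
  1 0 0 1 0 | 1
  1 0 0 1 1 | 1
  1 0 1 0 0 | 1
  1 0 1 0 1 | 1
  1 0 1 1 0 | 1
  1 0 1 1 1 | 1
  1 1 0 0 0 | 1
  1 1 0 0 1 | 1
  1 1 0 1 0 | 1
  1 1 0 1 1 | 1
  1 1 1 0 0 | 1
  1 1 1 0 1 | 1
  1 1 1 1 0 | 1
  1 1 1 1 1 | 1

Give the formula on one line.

  ~d = 11001100110011001100110011001100
  (e & ~d) = 01000100010001000100010001000100
  ((e & ~d) | a) = 01000100010001001111111111111111
  (b & c) = 00000000000011110000000000001111
  (((e & ~d) | a) | (b & c)) = 01000100010011111111111111111111

(((e & ~d) | a) | (b & c))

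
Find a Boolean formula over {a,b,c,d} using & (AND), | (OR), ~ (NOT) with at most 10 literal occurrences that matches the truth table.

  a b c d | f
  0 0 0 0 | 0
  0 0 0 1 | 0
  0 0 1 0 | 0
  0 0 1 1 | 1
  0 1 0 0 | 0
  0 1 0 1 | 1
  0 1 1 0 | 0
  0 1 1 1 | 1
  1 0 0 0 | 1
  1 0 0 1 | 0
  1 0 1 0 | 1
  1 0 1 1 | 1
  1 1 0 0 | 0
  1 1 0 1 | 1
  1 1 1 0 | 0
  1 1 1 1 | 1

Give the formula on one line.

  (d | a) = 0101010111111111
  ~d = 1010101010101010
  (b | ~d) = 1010111110101111
  ((b | ~d) | c) = 1011111110111111
  ~a = 1111111100000000
  (d | ~a) = 1111111101010101
  ~b = 1111000011110000
  ((d | ~a) | ~b) = 1111111111110101
  (((b | ~d) | c) & ((d | ~a) | ~b)) = 1011111110110101
  ((d | a) & (((b | ~d) | c) & ((d | ~a) | ~b))) = 0001010110110101

((d | a) & (((b | ~d) | c) & ((d | ~a) | ~b)))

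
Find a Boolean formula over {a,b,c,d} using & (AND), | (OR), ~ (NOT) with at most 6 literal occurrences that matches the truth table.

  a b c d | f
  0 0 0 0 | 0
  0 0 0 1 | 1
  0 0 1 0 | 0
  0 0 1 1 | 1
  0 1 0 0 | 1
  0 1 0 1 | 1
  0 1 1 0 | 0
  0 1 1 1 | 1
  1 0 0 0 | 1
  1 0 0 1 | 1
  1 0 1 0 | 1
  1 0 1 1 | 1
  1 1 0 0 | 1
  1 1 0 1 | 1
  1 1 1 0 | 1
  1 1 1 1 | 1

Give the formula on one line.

((a | d) | (~c & (~d & (d | b))))

  (a | d) = 0101010111111111
  ~c = 1100110011001100
  ~d = 1010101010101010
  (d | b) = 0101111101011111
  (~d & (d | b)) = 0000101000001010
  (~c & (~d & (d | b))) = 0000100000001000
  ((a | d) | (~c & (~d & (d | b)))) = 0101110111111111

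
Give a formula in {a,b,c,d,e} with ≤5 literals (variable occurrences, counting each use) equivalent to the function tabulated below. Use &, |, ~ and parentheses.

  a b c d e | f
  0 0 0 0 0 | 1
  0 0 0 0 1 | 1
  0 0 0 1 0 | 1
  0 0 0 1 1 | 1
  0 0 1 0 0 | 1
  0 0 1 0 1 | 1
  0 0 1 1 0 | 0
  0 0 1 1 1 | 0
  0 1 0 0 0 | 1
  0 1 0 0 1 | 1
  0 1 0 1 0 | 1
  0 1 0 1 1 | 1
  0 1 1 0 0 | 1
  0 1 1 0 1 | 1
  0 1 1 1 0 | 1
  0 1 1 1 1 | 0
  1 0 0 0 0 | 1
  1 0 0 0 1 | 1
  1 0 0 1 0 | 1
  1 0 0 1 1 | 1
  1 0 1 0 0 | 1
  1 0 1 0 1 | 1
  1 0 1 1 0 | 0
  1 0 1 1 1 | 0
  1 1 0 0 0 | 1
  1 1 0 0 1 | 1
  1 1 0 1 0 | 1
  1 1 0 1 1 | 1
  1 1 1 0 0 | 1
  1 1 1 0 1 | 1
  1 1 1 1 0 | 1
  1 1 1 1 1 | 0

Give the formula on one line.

((~d | ~c) | (b & ~e))

  ~d = 11001100110011001100110011001100
  ~c = 11110000111100001111000011110000
  (~d | ~c) = 11111100111111001111110011111100
  ~e = 10101010101010101010101010101010
  (b & ~e) = 00000000101010100000000010101010
  ((~d | ~c) | (b & ~e)) = 11111100111111101111110011111110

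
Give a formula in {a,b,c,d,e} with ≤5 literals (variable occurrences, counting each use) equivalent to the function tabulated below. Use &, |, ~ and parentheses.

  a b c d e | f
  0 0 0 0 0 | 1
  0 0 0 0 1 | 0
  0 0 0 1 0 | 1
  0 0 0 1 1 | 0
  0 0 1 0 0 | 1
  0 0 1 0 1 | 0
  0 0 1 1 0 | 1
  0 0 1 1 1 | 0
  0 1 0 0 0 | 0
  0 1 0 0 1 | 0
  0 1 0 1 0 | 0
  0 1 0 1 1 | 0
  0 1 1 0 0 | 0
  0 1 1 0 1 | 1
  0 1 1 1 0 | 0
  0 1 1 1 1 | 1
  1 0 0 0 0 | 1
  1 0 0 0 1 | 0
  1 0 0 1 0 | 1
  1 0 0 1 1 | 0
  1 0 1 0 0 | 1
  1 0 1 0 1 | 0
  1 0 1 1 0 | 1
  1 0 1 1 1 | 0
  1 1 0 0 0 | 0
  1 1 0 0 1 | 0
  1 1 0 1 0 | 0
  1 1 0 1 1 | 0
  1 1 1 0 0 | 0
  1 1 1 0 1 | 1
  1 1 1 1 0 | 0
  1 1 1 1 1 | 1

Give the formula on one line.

  (b & e) = 00000000010101010000000001010101
  (c & (b & e)) = 00000000000001010000000000000101
  ~b = 11111111000000001111111100000000
  ~e = 10101010101010101010101010101010
  (~b & ~e) = 10101010000000001010101000000000
  ((c & (b & e)) | (~b & ~e)) = 10101010000001011010101000000101

((c & (b & e)) | (~b & ~e))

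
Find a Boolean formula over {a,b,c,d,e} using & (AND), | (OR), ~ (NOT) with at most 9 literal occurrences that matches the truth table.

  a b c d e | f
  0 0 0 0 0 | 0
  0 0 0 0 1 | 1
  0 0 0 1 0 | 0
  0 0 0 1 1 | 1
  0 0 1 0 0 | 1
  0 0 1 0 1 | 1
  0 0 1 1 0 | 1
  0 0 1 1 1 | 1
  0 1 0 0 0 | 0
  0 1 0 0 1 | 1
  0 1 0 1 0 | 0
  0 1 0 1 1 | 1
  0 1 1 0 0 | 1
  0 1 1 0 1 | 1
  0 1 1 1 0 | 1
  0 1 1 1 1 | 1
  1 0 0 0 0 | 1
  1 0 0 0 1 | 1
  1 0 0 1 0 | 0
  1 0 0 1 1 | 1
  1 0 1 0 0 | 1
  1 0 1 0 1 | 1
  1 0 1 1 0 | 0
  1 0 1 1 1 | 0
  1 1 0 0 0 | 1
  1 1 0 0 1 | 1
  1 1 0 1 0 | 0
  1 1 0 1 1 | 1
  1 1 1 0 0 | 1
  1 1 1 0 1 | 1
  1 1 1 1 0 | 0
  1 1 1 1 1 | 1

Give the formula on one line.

  ~c = 11110000111100001111000011110000
  (~c | b) = 11110000111111111111000011111111
  ((~c | b) & e) = 01010000010101010101000001010101
  (e | a) = 01010101010101011111111111111111
  ~d = 11001100110011001100110011001100
  ~a = 11111111111111110000000000000000
  (~d | ~a) = 11111111111111111100110011001100
  ((e | a) & (~d | ~a)) = 01010101010101011100110011001100
  (c & ~a) = 00001111000011110000000000000000
  (((e | a) & (~d | ~a)) | (c & ~a)) = 01011111010111111100110011001100
  (((~c | b) & e) | (((e | a) & (~d | ~a)) | (c & ~a))) = 01011111010111111101110011011101

(((~c | b) & e) | (((e | a) & (~d | ~a)) | (c & ~a)))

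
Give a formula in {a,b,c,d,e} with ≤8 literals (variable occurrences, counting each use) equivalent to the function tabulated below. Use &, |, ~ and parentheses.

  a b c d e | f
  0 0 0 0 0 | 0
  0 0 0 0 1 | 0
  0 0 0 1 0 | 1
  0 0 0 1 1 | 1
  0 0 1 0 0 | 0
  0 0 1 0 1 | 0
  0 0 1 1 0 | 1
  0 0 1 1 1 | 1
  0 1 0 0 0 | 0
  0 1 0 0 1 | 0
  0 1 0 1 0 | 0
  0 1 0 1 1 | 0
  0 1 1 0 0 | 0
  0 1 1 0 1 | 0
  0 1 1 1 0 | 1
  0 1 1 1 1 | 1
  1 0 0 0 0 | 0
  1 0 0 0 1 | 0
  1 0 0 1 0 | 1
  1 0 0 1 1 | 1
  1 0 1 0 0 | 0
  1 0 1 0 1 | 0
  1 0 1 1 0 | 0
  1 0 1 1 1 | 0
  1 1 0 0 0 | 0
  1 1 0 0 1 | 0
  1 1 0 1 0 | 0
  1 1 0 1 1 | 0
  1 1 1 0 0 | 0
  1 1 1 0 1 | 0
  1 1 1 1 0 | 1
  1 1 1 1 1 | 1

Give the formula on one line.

(((~c | (~a | b)) & d) & (~b | c))

  ~c = 11110000111100001111000011110000
  ~a = 11111111111111110000000000000000
  (~a | b) = 11111111111111110000000011111111
  (~c | (~a | b)) = 11111111111111111111000011111111
  ((~c | (~a | b)) & d) = 00110011001100110011000000110011
  ~b = 11111111000000001111111100000000
  (~b | c) = 11111111000011111111111100001111
  (((~c | (~a | b)) & d) & (~b | c)) = 00110011000000110011000000000011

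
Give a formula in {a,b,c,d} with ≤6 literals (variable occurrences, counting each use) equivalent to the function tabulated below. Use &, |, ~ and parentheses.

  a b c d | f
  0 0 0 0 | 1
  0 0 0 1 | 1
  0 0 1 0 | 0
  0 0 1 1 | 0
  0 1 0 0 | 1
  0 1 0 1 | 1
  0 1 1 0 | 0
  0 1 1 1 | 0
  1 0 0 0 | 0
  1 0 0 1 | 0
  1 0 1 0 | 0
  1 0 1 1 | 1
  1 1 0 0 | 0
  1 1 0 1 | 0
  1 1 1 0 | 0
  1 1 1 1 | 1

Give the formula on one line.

((~a | c) & (~c | (d & a)))

  ~a = 1111111100000000
  (~a | c) = 1111111100110011
  ~c = 1100110011001100
  (d & a) = 0000000001010101
  (~c | (d & a)) = 1100110011011101
  ((~a | c) & (~c | (d & a))) = 1100110000010001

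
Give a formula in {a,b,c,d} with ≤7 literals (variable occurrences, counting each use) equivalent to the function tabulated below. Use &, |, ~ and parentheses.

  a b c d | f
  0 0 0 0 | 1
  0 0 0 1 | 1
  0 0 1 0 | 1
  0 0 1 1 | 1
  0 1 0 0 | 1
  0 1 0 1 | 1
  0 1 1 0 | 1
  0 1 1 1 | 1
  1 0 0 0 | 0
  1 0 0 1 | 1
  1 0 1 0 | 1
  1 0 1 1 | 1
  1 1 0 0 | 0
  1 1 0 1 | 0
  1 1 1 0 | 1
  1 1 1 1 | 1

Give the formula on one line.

((~a | (~b & d)) | c)

  ~a = 1111111100000000
  ~b = 1111000011110000
  (~b & d) = 0101000001010000
  (~a | (~b & d)) = 1111111101010000
  ((~a | (~b & d)) | c) = 1111111101110011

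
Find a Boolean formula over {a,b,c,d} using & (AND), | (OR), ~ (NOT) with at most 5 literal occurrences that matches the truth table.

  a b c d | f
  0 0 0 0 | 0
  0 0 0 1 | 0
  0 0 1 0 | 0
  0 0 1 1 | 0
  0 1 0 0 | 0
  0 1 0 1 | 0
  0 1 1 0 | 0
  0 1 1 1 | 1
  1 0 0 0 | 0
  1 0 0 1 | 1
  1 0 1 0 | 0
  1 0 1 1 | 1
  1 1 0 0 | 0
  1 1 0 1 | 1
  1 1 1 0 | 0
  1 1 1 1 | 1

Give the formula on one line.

(d & (a | ((~d | c) & b)))

  ~d = 1010101010101010
  (~d | c) = 1011101110111011
  ((~d | c) & b) = 0000101100001011
  (a | ((~d | c) & b)) = 0000101111111111
  (d & (a | ((~d | c) & b))) = 0000000101010101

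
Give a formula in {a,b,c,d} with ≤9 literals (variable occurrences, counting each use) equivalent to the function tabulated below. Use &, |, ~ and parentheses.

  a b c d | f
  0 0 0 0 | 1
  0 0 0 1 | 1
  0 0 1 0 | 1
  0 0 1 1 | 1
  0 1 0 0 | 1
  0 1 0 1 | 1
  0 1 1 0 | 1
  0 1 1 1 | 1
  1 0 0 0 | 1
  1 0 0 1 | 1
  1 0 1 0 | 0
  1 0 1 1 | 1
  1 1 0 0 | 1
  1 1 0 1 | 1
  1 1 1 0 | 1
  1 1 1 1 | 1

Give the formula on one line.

(((a & b) | (~a | ~c)) | ((c | ~a) & d))

  (a & b) = 0000000000001111
  ~a = 1111111100000000
  ~c = 1100110011001100
  (~a | ~c) = 1111111111001100
  ((a & b) | (~a | ~c)) = 1111111111001111
  (c | ~a) = 1111111100110011
  ((c | ~a) & d) = 0101010100010001
  (((a & b) | (~a | ~c)) | ((c | ~a) & d)) = 1111111111011111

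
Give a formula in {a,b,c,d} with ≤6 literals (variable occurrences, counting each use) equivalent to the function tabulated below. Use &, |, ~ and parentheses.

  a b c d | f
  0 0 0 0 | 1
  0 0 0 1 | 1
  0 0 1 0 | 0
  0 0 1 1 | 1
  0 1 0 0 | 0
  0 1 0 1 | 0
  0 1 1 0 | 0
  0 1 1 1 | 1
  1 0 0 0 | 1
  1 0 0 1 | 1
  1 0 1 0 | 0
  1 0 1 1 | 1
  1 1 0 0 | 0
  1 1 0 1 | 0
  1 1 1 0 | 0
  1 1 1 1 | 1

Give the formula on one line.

((~b | c) & (~c | d))

  ~b = 1111000011110000
  (~b | c) = 1111001111110011
  ~c = 1100110011001100
  (~c | d) = 1101110111011101
  ((~b | c) & (~c | d)) = 1101000111010001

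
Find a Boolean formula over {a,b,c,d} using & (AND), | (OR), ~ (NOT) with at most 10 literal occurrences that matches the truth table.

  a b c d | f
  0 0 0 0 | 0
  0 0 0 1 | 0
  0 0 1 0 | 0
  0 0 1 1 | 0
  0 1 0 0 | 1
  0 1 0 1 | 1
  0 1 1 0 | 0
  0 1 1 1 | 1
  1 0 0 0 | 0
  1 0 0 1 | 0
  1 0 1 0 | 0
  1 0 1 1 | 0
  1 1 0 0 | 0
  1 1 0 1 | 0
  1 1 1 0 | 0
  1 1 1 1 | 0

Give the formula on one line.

((~c | d) & ((~b | ~a) & ((b | c) & (~d | b))))

  ~c = 1100110011001100
  (~c | d) = 1101110111011101
  ~b = 1111000011110000
  ~a = 1111111100000000
  (~b | ~a) = 1111111111110000
  (b | c) = 0011111100111111
  ~d = 1010101010101010
  (~d | b) = 1010111110101111
  ((b | c) & (~d | b)) = 0010111100101111
  ((~b | ~a) & ((b | c) & (~d | b))) = 0010111100100000
  ((~c | d) & ((~b | ~a) & ((b | c) & (~d | b)))) = 0000110100000000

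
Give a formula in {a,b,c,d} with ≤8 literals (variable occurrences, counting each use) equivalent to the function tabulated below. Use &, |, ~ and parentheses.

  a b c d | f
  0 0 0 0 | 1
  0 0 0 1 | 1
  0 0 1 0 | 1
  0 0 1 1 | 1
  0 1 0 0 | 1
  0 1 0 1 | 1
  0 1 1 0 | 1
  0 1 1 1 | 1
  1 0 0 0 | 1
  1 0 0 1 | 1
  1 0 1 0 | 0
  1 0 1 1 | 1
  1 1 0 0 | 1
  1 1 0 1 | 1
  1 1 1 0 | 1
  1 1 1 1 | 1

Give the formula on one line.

((~c | ((b & ~d) | d)) | ~a)

  ~c = 1100110011001100
  ~d = 1010101010101010
  (b & ~d) = 0000101000001010
  ((b & ~d) | d) = 0101111101011111
  (~c | ((b & ~d) | d)) = 1101111111011111
  ~a = 1111111100000000
  ((~c | ((b & ~d) | d)) | ~a) = 1111111111011111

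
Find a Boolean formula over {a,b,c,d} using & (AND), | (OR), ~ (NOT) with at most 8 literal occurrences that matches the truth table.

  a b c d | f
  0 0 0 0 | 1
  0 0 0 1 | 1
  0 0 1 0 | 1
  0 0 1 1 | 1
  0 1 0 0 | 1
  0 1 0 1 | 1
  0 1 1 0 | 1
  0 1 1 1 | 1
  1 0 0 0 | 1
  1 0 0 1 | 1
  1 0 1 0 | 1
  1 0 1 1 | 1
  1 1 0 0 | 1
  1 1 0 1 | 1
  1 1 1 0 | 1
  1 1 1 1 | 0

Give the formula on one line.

((~a | ~c) | ((((d | ~c) & ~b) | ~d) & (~a | c)))

  ~a = 1111111100000000
  ~c = 1100110011001100
  (~a | ~c) = 1111111111001100
  (d | ~c) = 1101110111011101
  ~b = 1111000011110000
  ((d | ~c) & ~b) = 1101000011010000
  ~d = 1010101010101010
  (((d | ~c) & ~b) | ~d) = 1111101011111010
  (~a | c) = 1111111100110011
  ((((d | ~c) & ~b) | ~d) & (~a | c)) = 1111101000110010
  ((~a | ~c) | ((((d | ~c) & ~b) | ~d) & (~a | c))) = 1111111111111110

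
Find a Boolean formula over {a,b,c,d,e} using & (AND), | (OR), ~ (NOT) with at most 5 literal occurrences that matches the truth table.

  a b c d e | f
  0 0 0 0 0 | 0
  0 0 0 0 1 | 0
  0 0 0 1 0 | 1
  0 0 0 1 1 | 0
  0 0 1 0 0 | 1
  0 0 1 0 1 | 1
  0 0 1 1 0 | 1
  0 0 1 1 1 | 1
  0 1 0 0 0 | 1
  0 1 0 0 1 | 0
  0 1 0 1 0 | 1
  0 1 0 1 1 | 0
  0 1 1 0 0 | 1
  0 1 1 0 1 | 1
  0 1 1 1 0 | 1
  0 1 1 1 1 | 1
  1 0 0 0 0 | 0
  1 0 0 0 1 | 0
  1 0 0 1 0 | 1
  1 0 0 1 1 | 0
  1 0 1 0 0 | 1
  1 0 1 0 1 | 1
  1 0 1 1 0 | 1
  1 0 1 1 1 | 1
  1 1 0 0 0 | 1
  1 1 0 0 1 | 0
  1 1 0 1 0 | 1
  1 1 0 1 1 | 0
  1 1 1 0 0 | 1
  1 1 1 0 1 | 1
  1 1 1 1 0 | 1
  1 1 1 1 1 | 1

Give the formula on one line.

((((d | b) & ~e) & ~c) | c)

  (d | b) = 00110011111111110011001111111111
  ~e = 10101010101010101010101010101010
  ((d | b) & ~e) = 00100010101010100010001010101010
  ~c = 11110000111100001111000011110000
  (((d | b) & ~e) & ~c) = 00100000101000000010000010100000
  ((((d | b) & ~e) & ~c) | c) = 00101111101011110010111110101111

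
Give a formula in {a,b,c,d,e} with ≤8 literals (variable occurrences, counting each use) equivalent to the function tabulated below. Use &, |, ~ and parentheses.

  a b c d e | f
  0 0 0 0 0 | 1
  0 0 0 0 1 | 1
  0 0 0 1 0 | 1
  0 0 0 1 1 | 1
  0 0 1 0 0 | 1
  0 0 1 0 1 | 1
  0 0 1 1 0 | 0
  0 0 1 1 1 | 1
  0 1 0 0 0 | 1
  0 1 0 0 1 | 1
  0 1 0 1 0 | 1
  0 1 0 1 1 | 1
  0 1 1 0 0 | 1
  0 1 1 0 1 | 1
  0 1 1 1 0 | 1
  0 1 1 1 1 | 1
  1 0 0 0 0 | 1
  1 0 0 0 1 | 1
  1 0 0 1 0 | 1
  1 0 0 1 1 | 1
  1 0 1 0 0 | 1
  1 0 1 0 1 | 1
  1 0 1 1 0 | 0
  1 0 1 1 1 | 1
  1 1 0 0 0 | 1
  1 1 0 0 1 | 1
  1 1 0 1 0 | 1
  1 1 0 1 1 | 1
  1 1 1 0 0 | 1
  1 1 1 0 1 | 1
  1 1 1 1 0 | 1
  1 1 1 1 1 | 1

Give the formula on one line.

((b | (c & e)) | (~d | (b | ~c)))

  (c & e) = 00000101000001010000010100000101
  (b | (c & e)) = 00000101111111110000010111111111
  ~d = 11001100110011001100110011001100
  ~c = 11110000111100001111000011110000
  (b | ~c) = 11110000111111111111000011111111
  (~d | (b | ~c)) = 11111100111111111111110011111111
  ((b | (c & e)) | (~d | (b | ~c))) = 11111101111111111111110111111111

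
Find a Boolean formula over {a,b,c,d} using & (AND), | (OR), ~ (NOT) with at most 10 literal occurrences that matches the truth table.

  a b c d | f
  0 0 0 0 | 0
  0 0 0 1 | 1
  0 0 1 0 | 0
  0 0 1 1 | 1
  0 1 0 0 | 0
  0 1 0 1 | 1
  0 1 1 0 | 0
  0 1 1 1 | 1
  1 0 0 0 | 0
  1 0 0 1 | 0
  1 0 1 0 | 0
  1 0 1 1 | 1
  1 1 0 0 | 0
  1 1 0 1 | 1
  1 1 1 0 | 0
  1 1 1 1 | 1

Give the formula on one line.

  (a & b) = 0000000000001111
  ((a & b) | c) = 0011001100111111
  ~a = 1111111100000000
  (d & ~a) = 0101010100000000
  (c & ~a) = 0011001100000000
  ((d & ~a) | (c & ~a)) = 0111011100000000
  (((a & b) | c) | ((d & ~a) | (c & ~a))) = 0111011100111111
  ((((a & b) | c) | ((d & ~a) | (c & ~a))) & d) = 0101010100010101

((((a & b) | c) | ((d & ~a) | (c & ~a))) & d)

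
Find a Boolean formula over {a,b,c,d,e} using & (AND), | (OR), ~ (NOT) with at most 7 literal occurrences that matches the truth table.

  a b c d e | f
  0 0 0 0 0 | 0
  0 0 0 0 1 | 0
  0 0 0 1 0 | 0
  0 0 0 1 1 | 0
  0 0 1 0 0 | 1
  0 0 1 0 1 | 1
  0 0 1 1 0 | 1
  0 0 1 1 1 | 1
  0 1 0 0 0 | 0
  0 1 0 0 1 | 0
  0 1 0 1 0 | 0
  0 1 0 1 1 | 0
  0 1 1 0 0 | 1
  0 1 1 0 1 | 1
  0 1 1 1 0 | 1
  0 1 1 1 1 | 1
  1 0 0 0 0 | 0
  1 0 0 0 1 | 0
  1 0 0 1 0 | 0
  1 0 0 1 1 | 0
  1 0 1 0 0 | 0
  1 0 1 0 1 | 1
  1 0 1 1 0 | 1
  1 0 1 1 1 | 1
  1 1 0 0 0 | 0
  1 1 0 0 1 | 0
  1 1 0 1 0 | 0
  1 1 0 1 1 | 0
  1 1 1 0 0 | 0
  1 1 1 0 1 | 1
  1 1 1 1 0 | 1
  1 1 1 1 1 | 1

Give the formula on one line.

  ~a = 11111111111111110000000000000000
  (~a | b) = 11111111111111110000000011111111
  (~a | e) = 11111111111111110101010101010101
  ((~a | b) & (~a | e)) = 11111111111111110000000001010101
  (d | e) = 01110111011101110111011101110111
  (((~a | b) & (~a | e)) | (d | e)) = 11111111111111110111011101110111
  (c & (((~a | b) & (~a | e)) | (d | e))) = 00001111000011110000011100000111

(c & (((~a | b) & (~a | e)) | (d | e)))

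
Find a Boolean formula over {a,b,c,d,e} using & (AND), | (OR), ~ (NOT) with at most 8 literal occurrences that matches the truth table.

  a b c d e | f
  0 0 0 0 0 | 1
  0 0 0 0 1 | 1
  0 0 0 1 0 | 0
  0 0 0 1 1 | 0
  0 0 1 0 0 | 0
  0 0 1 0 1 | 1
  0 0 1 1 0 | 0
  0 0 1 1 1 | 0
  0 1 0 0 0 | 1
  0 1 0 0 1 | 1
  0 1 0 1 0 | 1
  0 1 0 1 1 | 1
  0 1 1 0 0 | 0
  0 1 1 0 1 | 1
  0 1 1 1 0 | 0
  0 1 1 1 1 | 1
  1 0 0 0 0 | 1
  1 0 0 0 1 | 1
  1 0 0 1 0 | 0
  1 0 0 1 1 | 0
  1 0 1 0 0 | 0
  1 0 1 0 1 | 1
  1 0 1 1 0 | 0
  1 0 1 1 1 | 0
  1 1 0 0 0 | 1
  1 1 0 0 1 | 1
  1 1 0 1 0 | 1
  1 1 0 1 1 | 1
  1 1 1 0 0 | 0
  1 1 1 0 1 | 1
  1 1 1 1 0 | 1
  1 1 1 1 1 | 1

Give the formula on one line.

  ~d = 11001100110011001100110011001100
  (b | ~d) = 11001100111111111100110011111111
  ~c = 11110000111100001111000011110000
  (d & a) = 00000000000000000011001100110011
  ((d & a) | e) = 01010101010101010111011101110111
  (~c | ((d & a) | e)) = 11110101111101011111011111110111
  ((b | ~d) & (~c | ((d & a) | e))) = 11000100111101011100010011110111

((b | ~d) & (~c | ((d & a) | e)))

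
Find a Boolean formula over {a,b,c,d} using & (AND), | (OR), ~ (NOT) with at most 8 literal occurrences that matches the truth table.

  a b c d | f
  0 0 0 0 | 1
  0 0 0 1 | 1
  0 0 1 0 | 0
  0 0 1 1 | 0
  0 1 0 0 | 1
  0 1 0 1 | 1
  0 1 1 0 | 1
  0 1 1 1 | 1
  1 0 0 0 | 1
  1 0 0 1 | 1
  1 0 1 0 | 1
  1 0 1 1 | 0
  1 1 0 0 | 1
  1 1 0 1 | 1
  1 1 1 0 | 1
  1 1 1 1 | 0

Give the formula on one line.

((~c | (b & ~a)) | (a & ~d))

  ~c = 1100110011001100
  ~a = 1111111100000000
  (b & ~a) = 0000111100000000
  (~c | (b & ~a)) = 1100111111001100
  ~d = 1010101010101010
  (a & ~d) = 0000000010101010
  ((~c | (b & ~a)) | (a & ~d)) = 1100111111101110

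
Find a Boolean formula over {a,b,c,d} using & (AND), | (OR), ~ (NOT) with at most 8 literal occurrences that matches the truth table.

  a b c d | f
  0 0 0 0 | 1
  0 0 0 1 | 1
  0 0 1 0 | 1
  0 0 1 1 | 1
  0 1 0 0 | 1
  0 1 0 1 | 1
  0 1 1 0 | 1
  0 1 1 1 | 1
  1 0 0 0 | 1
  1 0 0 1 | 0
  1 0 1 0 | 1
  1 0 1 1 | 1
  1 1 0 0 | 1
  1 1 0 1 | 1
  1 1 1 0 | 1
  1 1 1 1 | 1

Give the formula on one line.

((d & (b | ((~a | c) & d))) | (~d | c))

  ~a = 1111111100000000
  (~a | c) = 1111111100110011
  ((~a | c) & d) = 0101010100010001
  (b | ((~a | c) & d)) = 0101111100011111
  (d & (b | ((~a | c) & d))) = 0101010100010101
  ~d = 1010101010101010
  (~d | c) = 1011101110111011
  ((d & (b | ((~a | c) & d))) | (~d | c)) = 1111111110111111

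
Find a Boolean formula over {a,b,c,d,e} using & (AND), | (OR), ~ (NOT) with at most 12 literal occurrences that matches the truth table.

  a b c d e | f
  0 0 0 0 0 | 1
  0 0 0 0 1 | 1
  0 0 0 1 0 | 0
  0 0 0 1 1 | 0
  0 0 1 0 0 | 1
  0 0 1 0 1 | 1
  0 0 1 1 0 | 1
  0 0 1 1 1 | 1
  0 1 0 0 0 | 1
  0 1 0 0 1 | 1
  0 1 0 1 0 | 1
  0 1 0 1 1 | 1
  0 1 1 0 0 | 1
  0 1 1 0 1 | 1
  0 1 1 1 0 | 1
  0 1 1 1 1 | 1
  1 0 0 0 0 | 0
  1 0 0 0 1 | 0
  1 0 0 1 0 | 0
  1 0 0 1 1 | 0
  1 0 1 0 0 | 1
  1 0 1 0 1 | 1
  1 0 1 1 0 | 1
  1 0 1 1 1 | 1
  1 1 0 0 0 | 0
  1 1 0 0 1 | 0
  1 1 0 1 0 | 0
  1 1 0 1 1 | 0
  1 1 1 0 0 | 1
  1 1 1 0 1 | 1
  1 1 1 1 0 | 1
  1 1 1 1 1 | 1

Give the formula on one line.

(c | ((~a & (~c | ((~d | a) & ~b))) & ((b | ~d) & ~c)))

  ~a = 11111111111111110000000000000000
  ~c = 11110000111100001111000011110000
  ~d = 11001100110011001100110011001100
  (~d | a) = 11001100110011001111111111111111
  ~b = 11111111000000001111111100000000
  ((~d | a) & ~b) = 11001100000000001111111100000000
  (~c | ((~d | a) & ~b)) = 11111100111100001111111111110000
  (~a & (~c | ((~d | a) & ~b))) = 11111100111100000000000000000000
  (b | ~d) = 11001100111111111100110011111111
  ((b | ~d) & ~c) = 11000000111100001100000011110000
  ((~a & (~c | ((~d | a) & ~b))) & ((b | ~d) & ~c)) = 11000000111100000000000000000000
  (c | ((~a & (~c | ((~d | a) & ~b))) & ((b | ~d) & ~c))) = 11001111111111110000111100001111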